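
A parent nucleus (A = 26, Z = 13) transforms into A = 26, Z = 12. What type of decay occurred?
ΔA = 0, ΔZ = -1 ⇒ beta-plus decay (β⁺) or electron capture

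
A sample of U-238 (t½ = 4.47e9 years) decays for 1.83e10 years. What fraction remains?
N/N₀ = (1/2)^(t/t½) = 0.05856 = 5.86%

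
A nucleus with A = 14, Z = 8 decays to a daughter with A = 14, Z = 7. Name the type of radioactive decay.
ΔA = 0, ΔZ = -1 ⇒ beta-plus decay (β⁺) or electron capture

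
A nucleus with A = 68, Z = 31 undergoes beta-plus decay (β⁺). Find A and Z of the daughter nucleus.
Daughter: A = 68, Z = 30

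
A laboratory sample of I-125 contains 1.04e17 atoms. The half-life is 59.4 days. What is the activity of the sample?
A = λN = 1.214e15 decays/day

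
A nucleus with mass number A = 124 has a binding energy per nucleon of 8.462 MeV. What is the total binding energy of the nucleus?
B.E. = 8.462 × 124 = 1049 MeV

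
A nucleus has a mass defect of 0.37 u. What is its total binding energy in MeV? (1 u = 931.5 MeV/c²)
B.E. = Δm × 931.5 = 344.7 MeV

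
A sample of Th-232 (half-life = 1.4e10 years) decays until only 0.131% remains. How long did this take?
t = t½ × log₂(N₀/N) = 1.341e11 years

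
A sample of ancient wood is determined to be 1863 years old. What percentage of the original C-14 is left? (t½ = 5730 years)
N/N₀ = (1/2)^(t/t½) = 0.7982 = 79.8%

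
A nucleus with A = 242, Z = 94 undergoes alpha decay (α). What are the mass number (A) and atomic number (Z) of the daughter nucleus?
Daughter: A = 238, Z = 92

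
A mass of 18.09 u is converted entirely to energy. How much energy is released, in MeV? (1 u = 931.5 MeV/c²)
E = mc² = 16850 MeV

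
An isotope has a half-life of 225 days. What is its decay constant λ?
λ = ln(2)/t½ = 0.003081 day⁻¹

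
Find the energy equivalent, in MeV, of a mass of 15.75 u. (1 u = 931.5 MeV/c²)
E = mc² = 14670 MeV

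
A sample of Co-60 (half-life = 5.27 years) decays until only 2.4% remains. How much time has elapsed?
t = t½ × log₂(N₀/N) = 28.36 years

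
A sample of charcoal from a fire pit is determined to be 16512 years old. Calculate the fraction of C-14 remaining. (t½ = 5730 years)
N/N₀ = (1/2)^(t/t½) = 0.1357 = 13.6%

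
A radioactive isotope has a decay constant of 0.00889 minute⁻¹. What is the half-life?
t½ = ln(2)/λ = 77.97 minutes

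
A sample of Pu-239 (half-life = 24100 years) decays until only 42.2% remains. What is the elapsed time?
t = t½ × log₂(N₀/N) = 30000 years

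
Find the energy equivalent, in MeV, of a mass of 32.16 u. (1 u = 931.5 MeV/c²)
E = mc² = 29960 MeV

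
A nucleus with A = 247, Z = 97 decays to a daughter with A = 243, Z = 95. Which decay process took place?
ΔA = -4, ΔZ = -2 ⇒ alpha decay (α)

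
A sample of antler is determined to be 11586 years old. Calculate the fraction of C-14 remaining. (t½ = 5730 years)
N/N₀ = (1/2)^(t/t½) = 0.2462 = 24.6%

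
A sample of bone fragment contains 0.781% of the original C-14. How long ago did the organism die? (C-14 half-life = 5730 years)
Age = t½ × log₂(1/ratio) = 40110 years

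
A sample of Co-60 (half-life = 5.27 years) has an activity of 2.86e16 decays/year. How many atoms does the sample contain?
N = A/λ = 2.174e17 atoms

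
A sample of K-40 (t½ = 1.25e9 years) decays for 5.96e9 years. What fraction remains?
N/N₀ = (1/2)^(t/t½) = 0.0367 = 3.67%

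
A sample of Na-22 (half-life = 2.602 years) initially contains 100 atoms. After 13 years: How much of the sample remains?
N = N₀(1/2)^(t/t½) = 3.133 atoms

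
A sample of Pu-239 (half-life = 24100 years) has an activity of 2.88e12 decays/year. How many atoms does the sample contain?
N = A/λ = 1.001e17 atoms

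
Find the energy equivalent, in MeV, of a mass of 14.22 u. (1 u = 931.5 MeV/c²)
E = mc² = 13250 MeV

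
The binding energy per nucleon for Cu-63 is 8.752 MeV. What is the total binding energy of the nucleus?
B.E. = 8.752 × 63 = 551.4 MeV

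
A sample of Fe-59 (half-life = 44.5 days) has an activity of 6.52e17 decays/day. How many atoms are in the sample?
N = A/λ = 4.186e19 atoms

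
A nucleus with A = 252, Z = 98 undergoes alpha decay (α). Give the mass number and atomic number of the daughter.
Daughter: A = 248, Z = 96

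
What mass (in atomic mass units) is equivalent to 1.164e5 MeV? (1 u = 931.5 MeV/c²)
m = E/c² = 125 u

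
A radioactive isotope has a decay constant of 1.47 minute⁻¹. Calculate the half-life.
t½ = ln(2)/λ = 0.4715 minutes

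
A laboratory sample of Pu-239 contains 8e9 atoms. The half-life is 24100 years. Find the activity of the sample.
A = λN = 2.301e5 decays/year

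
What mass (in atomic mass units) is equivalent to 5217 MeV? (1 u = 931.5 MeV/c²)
m = E/c² = 5.601 u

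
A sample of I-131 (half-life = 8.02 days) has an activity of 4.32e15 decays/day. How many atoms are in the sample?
N = A/λ = 4.998e16 atoms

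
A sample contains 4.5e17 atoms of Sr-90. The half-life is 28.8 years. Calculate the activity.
A = λN = 1.083e16 decays/year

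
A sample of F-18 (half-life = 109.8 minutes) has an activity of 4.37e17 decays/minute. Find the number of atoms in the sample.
N = A/λ = 6.922e19 atoms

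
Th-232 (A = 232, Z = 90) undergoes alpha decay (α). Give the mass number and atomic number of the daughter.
Daughter: A = 228, Z = 88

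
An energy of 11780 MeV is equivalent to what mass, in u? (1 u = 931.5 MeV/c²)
m = E/c² = 12.65 u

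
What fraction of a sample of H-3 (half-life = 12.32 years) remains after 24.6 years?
N/N₀ = (1/2)^(t/t½) = 0.2506 = 25.1%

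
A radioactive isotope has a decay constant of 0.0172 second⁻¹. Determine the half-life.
t½ = ln(2)/λ = 40.3 seconds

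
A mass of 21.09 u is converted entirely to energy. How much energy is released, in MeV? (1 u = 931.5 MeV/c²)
E = mc² = 19650 MeV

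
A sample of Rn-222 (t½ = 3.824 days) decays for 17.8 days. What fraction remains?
N/N₀ = (1/2)^(t/t½) = 0.0397 = 3.97%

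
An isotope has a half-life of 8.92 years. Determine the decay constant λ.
λ = ln(2)/t½ = 0.07771 year⁻¹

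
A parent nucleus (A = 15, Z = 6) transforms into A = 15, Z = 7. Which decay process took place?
ΔA = 0, ΔZ = +1 ⇒ beta-minus decay (β⁻)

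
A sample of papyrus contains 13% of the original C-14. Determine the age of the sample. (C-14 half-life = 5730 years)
Age = t½ × log₂(1/ratio) = 16870 years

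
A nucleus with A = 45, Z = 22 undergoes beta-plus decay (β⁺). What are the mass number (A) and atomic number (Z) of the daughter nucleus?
Daughter: A = 45, Z = 21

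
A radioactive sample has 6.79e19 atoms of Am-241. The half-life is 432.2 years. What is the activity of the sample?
A = λN = 1.089e17 decays/year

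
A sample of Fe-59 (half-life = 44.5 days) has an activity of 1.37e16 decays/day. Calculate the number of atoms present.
N = A/λ = 8.795e17 atoms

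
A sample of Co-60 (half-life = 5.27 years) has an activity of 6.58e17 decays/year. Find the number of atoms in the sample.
N = A/λ = 5.003e18 atoms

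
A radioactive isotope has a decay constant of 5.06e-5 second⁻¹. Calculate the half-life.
t½ = ln(2)/λ = 13700 seconds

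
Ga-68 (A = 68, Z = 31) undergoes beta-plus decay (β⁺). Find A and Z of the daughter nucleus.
Daughter: A = 68, Z = 30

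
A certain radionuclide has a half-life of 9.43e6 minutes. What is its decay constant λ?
λ = ln(2)/t½ = 7.35e-8 minute⁻¹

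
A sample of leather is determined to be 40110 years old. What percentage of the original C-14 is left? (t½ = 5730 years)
N/N₀ = (1/2)^(t/t½) = 0.007812 = 0.781%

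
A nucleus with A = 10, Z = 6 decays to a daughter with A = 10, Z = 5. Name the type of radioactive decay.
ΔA = 0, ΔZ = -1 ⇒ beta-plus decay (β⁺) or electron capture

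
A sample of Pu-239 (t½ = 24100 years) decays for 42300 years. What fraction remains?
N/N₀ = (1/2)^(t/t½) = 0.2962 = 29.6%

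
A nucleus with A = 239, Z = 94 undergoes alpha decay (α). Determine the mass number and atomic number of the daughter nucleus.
Daughter: A = 235, Z = 92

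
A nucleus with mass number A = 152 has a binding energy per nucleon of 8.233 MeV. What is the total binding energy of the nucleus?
B.E. = 8.233 × 152 = 1251 MeV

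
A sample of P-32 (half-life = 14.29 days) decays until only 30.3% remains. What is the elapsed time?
t = t½ × log₂(N₀/N) = 24.62 days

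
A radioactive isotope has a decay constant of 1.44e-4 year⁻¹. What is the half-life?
t½ = ln(2)/λ = 4814 years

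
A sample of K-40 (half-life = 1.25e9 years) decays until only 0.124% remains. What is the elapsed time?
t = t½ × log₂(N₀/N) = 1.207e10 years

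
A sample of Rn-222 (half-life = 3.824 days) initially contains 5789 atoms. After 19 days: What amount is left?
N = N₀(1/2)^(t/t½) = 184.9 atoms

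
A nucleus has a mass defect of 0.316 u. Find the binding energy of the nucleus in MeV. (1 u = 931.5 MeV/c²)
B.E. = Δm × 931.5 = 294.4 MeV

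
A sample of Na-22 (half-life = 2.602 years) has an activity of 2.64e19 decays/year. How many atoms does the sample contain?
N = A/λ = 9.91e19 atoms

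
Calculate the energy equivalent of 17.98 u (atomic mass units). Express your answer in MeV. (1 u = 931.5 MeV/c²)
E = mc² = 16750 MeV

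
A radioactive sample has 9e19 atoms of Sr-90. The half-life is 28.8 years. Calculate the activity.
A = λN = 2.166e18 decays/year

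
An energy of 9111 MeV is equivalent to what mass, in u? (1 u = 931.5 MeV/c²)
m = E/c² = 9.781 u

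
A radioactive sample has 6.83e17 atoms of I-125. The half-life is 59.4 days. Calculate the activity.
A = λN = 7.97e15 decays/day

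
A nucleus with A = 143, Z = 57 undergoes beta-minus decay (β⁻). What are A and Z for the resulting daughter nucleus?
Daughter: A = 143, Z = 58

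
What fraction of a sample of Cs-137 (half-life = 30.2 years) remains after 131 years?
N/N₀ = (1/2)^(t/t½) = 0.04945 = 4.95%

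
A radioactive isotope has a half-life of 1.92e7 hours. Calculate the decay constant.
λ = ln(2)/t½ = 3.61e-8 hour⁻¹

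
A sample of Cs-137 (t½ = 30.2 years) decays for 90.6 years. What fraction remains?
N/N₀ = (1/2)^(t/t½) = 0.125 = 12.5%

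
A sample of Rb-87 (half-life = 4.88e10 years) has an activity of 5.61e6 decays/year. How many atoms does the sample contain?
N = A/λ = 3.95e17 atoms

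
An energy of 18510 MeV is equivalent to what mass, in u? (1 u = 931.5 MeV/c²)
m = E/c² = 19.87 u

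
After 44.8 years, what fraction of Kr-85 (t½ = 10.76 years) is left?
N/N₀ = (1/2)^(t/t½) = 0.0558 = 5.58%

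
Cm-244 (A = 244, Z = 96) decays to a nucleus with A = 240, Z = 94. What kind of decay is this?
ΔA = -4, ΔZ = -2 ⇒ alpha decay (α)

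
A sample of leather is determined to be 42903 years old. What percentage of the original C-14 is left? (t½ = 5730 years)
N/N₀ = (1/2)^(t/t½) = 0.005573 = 0.557%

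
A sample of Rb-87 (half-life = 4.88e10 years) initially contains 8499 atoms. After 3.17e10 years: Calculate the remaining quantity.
N = N₀(1/2)^(t/t½) = 5418 atoms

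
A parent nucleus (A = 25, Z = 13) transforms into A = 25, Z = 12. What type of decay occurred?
ΔA = 0, ΔZ = -1 ⇒ beta-plus decay (β⁺) or electron capture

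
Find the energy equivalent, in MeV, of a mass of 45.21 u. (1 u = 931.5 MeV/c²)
E = mc² = 42110 MeV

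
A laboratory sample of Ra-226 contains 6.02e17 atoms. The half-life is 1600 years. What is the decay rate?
A = λN = 2.608e14 decays/year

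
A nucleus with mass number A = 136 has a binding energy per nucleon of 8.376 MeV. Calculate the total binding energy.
B.E. = 8.376 × 136 = 1139 MeV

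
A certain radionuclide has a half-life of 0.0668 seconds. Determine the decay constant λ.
λ = ln(2)/t½ = 10.38 second⁻¹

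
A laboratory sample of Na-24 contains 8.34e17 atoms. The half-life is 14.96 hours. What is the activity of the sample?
A = λN = 3.864e16 decays/hour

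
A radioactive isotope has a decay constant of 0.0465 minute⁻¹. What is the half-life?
t½ = ln(2)/λ = 14.91 minutes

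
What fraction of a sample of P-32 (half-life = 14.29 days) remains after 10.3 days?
N/N₀ = (1/2)^(t/t½) = 0.6068 = 60.7%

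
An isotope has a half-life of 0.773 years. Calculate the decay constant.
λ = ln(2)/t½ = 0.8967 year⁻¹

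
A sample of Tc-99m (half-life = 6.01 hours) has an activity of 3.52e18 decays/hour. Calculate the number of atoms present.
N = A/λ = 3.052e19 atoms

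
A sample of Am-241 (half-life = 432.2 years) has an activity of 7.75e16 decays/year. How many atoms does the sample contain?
N = A/λ = 4.832e19 atoms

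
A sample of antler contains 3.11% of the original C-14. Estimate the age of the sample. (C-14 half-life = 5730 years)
Age = t½ × log₂(1/ratio) = 28690 years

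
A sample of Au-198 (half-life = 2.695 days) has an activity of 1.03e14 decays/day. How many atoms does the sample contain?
N = A/λ = 4.005e14 atoms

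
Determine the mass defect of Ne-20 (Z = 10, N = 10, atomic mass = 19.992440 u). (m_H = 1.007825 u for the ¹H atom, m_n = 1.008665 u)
Δm = Z·m_H + N·m_n − M = 0.1725 u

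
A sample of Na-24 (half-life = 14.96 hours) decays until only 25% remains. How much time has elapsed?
t = t½ × log₂(N₀/N) = 29.92 hours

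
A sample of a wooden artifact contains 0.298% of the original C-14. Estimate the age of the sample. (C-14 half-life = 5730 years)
Age = t½ × log₂(1/ratio) = 48080 years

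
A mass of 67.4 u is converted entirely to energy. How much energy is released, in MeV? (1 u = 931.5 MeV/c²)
E = mc² = 62780 MeV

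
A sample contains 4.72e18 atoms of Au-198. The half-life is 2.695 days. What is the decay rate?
A = λN = 1.214e18 decays/day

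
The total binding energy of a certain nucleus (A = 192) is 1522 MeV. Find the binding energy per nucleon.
B.E./A = 1522/192 = 7.927 MeV/nucleon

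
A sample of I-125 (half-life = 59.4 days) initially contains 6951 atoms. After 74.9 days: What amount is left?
N = N₀(1/2)^(t/t½) = 2900 atoms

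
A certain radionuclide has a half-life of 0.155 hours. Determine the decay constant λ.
λ = ln(2)/t½ = 4.472 hour⁻¹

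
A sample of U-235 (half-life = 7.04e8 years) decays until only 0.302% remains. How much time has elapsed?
t = t½ × log₂(N₀/N) = 5.893e9 years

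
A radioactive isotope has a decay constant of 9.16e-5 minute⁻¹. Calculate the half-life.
t½ = ln(2)/λ = 7567 minutes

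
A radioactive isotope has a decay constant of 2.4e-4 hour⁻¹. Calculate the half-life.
t½ = ln(2)/λ = 2888 hours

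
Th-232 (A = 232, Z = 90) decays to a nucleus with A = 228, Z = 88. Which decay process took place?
ΔA = -4, ΔZ = -2 ⇒ alpha decay (α)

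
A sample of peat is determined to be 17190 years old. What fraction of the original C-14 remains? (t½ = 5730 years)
N/N₀ = (1/2)^(t/t½) = 0.125 = 12.5%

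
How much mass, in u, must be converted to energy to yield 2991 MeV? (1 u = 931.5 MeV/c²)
m = E/c² = 3.211 u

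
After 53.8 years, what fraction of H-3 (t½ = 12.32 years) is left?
N/N₀ = (1/2)^(t/t½) = 0.04847 = 4.85%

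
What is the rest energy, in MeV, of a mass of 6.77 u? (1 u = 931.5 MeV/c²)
E = mc² = 6306 MeV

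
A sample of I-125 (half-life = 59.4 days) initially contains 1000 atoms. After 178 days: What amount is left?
N = N₀(1/2)^(t/t½) = 125.3 atoms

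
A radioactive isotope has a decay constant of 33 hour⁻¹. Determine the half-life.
t½ = ln(2)/λ = 0.021 hours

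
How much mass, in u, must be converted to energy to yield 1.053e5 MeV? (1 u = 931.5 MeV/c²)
m = E/c² = 113 u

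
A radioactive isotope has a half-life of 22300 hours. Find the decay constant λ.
λ = ln(2)/t½ = 3.108e-5 hour⁻¹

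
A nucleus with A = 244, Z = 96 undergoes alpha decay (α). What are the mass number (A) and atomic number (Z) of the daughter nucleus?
Daughter: A = 240, Z = 94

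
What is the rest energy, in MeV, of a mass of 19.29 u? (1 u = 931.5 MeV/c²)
E = mc² = 17970 MeV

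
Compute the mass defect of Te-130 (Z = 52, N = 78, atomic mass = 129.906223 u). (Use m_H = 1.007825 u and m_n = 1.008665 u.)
Δm = Z·m_H + N·m_n − M = 1.177 u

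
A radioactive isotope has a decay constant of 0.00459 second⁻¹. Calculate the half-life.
t½ = ln(2)/λ = 151 seconds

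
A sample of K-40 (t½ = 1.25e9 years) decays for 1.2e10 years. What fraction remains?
N/N₀ = (1/2)^(t/t½) = 0.001289 = 0.129%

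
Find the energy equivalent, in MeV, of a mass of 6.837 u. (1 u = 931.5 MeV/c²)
E = mc² = 6369 MeV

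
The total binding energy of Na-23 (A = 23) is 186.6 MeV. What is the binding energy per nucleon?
B.E./A = 186.6/23 = 8.113 MeV/nucleon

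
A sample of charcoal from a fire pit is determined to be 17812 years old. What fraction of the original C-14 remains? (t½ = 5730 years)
N/N₀ = (1/2)^(t/t½) = 0.1159 = 11.6%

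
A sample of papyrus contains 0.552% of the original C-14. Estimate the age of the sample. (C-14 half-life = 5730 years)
Age = t½ × log₂(1/ratio) = 42980 years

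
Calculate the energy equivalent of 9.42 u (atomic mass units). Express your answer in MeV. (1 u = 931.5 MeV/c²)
E = mc² = 8775 MeV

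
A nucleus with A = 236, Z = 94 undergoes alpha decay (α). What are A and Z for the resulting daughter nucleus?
Daughter: A = 232, Z = 92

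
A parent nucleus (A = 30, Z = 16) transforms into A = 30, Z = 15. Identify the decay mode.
ΔA = 0, ΔZ = -1 ⇒ beta-plus decay (β⁺) or electron capture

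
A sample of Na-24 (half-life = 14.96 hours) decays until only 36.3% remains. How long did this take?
t = t½ × log₂(N₀/N) = 21.87 hours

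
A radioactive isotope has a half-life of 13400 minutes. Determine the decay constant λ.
λ = ln(2)/t½ = 5.173e-5 minute⁻¹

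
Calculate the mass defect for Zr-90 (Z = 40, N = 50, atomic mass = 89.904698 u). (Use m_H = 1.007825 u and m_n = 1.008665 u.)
Δm = Z·m_H + N·m_n − M = 0.8416 u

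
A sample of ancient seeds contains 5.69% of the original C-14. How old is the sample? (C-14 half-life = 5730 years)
Age = t½ × log₂(1/ratio) = 23700 years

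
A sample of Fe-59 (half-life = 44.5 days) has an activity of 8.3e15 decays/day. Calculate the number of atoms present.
N = A/λ = 5.329e17 atoms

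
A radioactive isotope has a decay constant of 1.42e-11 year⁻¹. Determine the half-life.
t½ = ln(2)/λ = 4.881e10 years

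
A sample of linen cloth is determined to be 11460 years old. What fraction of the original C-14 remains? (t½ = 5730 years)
N/N₀ = (1/2)^(t/t½) = 0.25 = 25%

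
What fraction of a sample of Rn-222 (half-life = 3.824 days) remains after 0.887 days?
N/N₀ = (1/2)^(t/t½) = 0.8515 = 85.1%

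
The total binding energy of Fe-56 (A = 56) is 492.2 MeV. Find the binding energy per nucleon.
B.E./A = 492.2/56 = 8.789 MeV/nucleon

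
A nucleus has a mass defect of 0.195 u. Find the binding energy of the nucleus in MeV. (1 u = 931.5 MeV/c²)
B.E. = Δm × 931.5 = 181.6 MeV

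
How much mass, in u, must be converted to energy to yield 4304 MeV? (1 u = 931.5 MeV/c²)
m = E/c² = 4.621 u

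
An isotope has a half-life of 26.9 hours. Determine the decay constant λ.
λ = ln(2)/t½ = 0.02577 hour⁻¹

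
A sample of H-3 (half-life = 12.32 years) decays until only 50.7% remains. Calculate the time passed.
t = t½ × log₂(N₀/N) = 12.07 years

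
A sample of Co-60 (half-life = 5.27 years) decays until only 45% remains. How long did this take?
t = t½ × log₂(N₀/N) = 6.071 years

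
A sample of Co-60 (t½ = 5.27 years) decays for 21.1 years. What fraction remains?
N/N₀ = (1/2)^(t/t½) = 0.06234 = 6.23%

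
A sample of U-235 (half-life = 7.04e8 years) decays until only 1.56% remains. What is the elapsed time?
t = t½ × log₂(N₀/N) = 4.226e9 years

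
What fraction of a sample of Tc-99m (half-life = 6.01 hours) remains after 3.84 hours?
N/N₀ = (1/2)^(t/t½) = 0.6422 = 64.2%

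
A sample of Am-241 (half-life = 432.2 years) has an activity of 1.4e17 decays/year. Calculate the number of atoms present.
N = A/λ = 8.729e19 atoms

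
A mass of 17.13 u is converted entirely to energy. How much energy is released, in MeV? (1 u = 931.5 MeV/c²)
E = mc² = 15960 MeV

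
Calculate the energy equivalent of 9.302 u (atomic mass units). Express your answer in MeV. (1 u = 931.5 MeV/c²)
E = mc² = 8665 MeV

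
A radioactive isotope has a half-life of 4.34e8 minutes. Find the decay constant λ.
λ = ln(2)/t½ = 1.597e-9 minute⁻¹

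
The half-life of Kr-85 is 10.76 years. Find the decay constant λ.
λ = ln(2)/t½ = 0.06442 year⁻¹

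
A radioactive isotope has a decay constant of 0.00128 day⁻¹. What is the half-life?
t½ = ln(2)/λ = 541.5 days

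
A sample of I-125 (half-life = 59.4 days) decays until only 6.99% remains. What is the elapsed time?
t = t½ × log₂(N₀/N) = 228 days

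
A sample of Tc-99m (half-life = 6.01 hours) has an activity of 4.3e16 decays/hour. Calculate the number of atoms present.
N = A/λ = 3.728e17 atoms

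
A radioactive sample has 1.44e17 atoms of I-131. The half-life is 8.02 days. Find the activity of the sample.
A = λN = 1.245e16 decays/day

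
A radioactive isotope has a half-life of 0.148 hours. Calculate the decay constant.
λ = ln(2)/t½ = 4.683 hour⁻¹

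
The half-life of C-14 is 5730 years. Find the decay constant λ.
λ = ln(2)/t½ = 1.21e-4 year⁻¹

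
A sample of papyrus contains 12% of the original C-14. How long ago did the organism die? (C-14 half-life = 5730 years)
Age = t½ × log₂(1/ratio) = 17530 years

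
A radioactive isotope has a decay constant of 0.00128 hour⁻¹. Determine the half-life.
t½ = ln(2)/λ = 541.5 hours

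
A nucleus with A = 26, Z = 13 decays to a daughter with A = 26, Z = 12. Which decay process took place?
ΔA = 0, ΔZ = -1 ⇒ beta-plus decay (β⁺) or electron capture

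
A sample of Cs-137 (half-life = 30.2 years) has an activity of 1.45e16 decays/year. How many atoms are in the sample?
N = A/λ = 6.318e17 atoms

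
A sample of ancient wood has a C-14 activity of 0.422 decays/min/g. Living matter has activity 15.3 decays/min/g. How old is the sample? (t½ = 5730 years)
Age = t½ × log₂(A₀/A) = 29680 years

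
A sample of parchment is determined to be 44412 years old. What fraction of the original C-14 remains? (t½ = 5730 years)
N/N₀ = (1/2)^(t/t½) = 0.004643 = 0.464%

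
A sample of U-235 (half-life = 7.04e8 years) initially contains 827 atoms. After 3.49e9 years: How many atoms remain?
N = N₀(1/2)^(t/t½) = 26.62 atoms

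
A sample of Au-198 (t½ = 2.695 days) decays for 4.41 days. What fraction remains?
N/N₀ = (1/2)^(t/t½) = 0.3217 = 32.2%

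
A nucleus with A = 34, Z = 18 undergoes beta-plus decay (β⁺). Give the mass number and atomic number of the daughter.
Daughter: A = 34, Z = 17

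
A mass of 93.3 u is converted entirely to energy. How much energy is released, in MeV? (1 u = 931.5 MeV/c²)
E = mc² = 86910 MeV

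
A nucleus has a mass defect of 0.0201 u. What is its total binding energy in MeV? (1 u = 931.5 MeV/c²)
B.E. = Δm × 931.5 = 18.72 MeV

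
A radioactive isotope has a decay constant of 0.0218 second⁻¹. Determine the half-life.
t½ = ln(2)/λ = 31.8 seconds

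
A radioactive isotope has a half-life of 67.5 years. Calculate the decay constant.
λ = ln(2)/t½ = 0.01027 year⁻¹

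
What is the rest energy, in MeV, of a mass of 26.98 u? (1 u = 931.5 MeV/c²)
E = mc² = 25130 MeV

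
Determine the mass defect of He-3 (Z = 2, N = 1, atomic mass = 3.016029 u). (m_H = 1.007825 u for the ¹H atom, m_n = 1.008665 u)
Δm = Z·m_H + N·m_n − M = 0.008286 u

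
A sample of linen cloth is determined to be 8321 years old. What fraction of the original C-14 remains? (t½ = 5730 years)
N/N₀ = (1/2)^(t/t½) = 0.3655 = 36.5%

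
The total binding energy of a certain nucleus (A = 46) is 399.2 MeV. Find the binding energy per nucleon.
B.E./A = 399.2/46 = 8.678 MeV/nucleon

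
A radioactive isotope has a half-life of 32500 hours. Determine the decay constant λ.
λ = ln(2)/t½ = 2.133e-5 hour⁻¹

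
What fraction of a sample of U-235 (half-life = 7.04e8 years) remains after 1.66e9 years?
N/N₀ = (1/2)^(t/t½) = 0.1951 = 19.5%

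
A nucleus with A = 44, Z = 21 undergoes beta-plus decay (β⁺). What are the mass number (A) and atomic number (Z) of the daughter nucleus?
Daughter: A = 44, Z = 20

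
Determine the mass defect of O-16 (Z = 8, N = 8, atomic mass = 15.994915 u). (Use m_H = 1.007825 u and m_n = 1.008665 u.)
Δm = Z·m_H + N·m_n − M = 0.137 u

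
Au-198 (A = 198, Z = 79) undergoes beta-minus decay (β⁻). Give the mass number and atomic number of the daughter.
Daughter: A = 198, Z = 80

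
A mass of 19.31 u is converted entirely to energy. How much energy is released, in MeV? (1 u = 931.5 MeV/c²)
E = mc² = 17990 MeV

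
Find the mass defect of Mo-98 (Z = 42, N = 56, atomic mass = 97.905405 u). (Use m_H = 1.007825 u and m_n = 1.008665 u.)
Δm = Z·m_H + N·m_n − M = 0.9085 u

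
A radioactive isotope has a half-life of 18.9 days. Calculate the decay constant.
λ = ln(2)/t½ = 0.03667 day⁻¹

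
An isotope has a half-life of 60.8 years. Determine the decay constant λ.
λ = ln(2)/t½ = 0.0114 year⁻¹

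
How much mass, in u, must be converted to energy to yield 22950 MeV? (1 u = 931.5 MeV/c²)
m = E/c² = 24.64 u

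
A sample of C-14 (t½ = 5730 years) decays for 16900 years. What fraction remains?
N/N₀ = (1/2)^(t/t½) = 0.1295 = 12.9%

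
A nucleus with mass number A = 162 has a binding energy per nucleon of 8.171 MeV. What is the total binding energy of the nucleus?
B.E. = 8.171 × 162 = 1324 MeV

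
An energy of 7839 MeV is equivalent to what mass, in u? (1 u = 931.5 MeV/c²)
m = E/c² = 8.415 u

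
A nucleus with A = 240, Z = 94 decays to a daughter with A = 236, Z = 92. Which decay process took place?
ΔA = -4, ΔZ = -2 ⇒ alpha decay (α)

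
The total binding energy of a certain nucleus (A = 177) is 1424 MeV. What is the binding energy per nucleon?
B.E./A = 1424/177 = 8.045 MeV/nucleon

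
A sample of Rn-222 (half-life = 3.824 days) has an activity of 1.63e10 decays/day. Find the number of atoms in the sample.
N = A/λ = 8.992e10 atoms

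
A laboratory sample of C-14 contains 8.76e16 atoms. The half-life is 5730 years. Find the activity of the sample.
A = λN = 1.06e13 decays/year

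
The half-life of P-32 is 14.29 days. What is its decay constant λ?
λ = ln(2)/t½ = 0.04851 day⁻¹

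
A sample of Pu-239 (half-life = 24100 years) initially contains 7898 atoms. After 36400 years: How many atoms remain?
N = N₀(1/2)^(t/t½) = 2772 atoms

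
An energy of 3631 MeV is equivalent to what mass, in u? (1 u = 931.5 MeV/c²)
m = E/c² = 3.898 u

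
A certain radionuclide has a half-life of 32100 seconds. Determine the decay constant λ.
λ = ln(2)/t½ = 2.159e-5 second⁻¹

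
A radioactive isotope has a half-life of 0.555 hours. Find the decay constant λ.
λ = ln(2)/t½ = 1.249 hour⁻¹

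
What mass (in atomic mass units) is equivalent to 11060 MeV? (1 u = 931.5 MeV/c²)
m = E/c² = 11.87 u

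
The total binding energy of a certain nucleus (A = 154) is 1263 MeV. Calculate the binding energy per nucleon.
B.E./A = 1263/154 = 8.201 MeV/nucleon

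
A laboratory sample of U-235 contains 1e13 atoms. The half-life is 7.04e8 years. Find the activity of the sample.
A = λN = 9846 decays/year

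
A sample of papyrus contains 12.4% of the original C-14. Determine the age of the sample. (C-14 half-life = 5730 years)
Age = t½ × log₂(1/ratio) = 17260 years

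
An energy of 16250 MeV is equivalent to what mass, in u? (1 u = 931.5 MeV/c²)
m = E/c² = 17.44 u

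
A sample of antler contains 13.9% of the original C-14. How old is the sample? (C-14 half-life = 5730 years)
Age = t½ × log₂(1/ratio) = 16310 years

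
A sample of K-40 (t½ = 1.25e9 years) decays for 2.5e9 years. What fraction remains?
N/N₀ = (1/2)^(t/t½) = 0.25 = 25%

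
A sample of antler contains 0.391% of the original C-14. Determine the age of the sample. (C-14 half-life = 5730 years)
Age = t½ × log₂(1/ratio) = 45830 years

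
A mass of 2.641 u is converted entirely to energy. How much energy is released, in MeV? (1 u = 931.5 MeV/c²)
E = mc² = 2460 MeV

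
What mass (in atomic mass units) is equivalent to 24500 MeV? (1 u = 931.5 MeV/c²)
m = E/c² = 26.3 u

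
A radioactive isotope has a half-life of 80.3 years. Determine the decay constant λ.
λ = ln(2)/t½ = 0.008632 year⁻¹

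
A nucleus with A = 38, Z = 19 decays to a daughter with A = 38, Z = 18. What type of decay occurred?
ΔA = 0, ΔZ = -1 ⇒ beta-plus decay (β⁺) or electron capture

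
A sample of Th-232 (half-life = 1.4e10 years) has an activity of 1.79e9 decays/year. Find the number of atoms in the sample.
N = A/λ = 3.615e19 atoms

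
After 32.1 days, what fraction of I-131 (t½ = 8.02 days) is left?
N/N₀ = (1/2)^(t/t½) = 0.06239 = 6.24%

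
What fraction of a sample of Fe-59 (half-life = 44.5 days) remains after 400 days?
N/N₀ = (1/2)^(t/t½) = 0.001968 = 0.197%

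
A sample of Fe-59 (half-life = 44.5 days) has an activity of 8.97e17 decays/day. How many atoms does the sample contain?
N = A/λ = 5.759e19 atoms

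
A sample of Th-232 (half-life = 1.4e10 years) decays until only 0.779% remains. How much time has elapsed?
t = t½ × log₂(N₀/N) = 9.806e10 years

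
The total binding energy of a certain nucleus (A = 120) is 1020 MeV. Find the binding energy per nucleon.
B.E./A = 1020/120 = 8.5 MeV/nucleon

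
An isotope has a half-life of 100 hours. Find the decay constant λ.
λ = ln(2)/t½ = 0.006931 hour⁻¹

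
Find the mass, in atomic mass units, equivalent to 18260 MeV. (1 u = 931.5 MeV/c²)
m = E/c² = 19.6 u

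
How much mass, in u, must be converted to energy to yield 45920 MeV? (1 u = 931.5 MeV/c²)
m = E/c² = 49.3 u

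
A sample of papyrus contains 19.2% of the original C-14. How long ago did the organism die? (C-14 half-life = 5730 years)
Age = t½ × log₂(1/ratio) = 13640 years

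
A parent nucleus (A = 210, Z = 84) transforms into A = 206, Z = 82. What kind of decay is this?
ΔA = -4, ΔZ = -2 ⇒ alpha decay (α)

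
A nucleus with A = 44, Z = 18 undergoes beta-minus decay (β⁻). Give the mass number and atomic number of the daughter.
Daughter: A = 44, Z = 19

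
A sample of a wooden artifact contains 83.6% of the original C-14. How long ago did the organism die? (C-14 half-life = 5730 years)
Age = t½ × log₂(1/ratio) = 1481 years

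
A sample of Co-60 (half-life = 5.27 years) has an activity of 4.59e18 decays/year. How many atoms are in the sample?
N = A/λ = 3.49e19 atoms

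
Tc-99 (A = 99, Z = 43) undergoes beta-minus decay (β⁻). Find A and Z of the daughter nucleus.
Daughter: A = 99, Z = 44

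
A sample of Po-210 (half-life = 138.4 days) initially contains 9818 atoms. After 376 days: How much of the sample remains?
N = N₀(1/2)^(t/t½) = 1493 atoms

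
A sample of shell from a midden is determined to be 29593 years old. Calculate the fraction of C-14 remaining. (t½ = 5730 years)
N/N₀ = (1/2)^(t/t½) = 0.02788 = 2.79%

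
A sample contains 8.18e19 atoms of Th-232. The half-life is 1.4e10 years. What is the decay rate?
A = λN = 4.05e9 decays/year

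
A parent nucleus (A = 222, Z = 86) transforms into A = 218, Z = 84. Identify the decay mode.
ΔA = -4, ΔZ = -2 ⇒ alpha decay (α)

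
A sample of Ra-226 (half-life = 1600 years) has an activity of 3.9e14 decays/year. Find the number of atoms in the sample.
N = A/λ = 9.002e17 atoms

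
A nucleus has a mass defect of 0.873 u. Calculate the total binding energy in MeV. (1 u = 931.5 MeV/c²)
B.E. = Δm × 931.5 = 813.2 MeV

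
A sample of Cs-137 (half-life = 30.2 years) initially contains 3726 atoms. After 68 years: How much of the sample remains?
N = N₀(1/2)^(t/t½) = 782.4 atoms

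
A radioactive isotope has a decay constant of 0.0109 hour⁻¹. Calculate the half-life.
t½ = ln(2)/λ = 63.59 hours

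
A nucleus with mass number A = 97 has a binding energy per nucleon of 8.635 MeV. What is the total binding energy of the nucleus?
B.E. = 8.635 × 97 = 837.6 MeV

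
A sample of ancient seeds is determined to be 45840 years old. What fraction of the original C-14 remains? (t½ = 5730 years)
N/N₀ = (1/2)^(t/t½) = 0.003906 = 0.391%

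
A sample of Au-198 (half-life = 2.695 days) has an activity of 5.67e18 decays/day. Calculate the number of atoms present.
N = A/λ = 2.205e19 atoms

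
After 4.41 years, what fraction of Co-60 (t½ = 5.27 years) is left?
N/N₀ = (1/2)^(t/t½) = 0.5599 = 56%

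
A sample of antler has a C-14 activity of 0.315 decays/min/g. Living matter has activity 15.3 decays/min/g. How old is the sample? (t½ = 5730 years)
Age = t½ × log₂(A₀/A) = 32100 years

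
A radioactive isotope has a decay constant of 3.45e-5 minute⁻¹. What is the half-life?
t½ = ln(2)/λ = 20090 minutes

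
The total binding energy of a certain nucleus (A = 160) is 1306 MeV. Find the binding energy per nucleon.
B.E./A = 1306/160 = 8.162 MeV/nucleon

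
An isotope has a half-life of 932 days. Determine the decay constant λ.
λ = ln(2)/t½ = 7.437e-4 day⁻¹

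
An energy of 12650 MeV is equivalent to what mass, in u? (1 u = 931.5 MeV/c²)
m = E/c² = 13.58 u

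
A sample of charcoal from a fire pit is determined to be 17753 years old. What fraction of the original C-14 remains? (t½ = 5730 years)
N/N₀ = (1/2)^(t/t½) = 0.1168 = 11.7%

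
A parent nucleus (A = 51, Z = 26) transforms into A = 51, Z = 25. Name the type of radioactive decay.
ΔA = 0, ΔZ = -1 ⇒ beta-plus decay (β⁺) or electron capture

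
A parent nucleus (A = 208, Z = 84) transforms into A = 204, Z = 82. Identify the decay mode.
ΔA = -4, ΔZ = -2 ⇒ alpha decay (α)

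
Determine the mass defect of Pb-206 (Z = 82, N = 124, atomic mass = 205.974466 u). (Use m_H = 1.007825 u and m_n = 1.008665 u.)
Δm = Z·m_H + N·m_n − M = 1.742 u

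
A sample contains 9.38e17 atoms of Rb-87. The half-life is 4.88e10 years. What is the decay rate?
A = λN = 1.332e7 decays/year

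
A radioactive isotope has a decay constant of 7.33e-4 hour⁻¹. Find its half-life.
t½ = ln(2)/λ = 945.6 hours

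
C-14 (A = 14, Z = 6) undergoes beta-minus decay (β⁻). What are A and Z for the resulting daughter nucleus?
Daughter: A = 14, Z = 7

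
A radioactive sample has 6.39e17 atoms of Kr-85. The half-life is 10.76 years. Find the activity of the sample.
A = λN = 4.116e16 decays/year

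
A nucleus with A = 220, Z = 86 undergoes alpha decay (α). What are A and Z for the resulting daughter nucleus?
Daughter: A = 216, Z = 84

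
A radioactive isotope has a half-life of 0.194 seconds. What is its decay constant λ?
λ = ln(2)/t½ = 3.573 second⁻¹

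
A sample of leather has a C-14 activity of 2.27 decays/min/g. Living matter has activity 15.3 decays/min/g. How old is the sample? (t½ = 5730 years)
Age = t½ × log₂(A₀/A) = 15770 years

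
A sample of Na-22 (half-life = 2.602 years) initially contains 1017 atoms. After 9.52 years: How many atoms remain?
N = N₀(1/2)^(t/t½) = 80.53 atoms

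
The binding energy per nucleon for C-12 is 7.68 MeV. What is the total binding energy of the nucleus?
B.E. = 7.68 × 12 = 92.16 MeV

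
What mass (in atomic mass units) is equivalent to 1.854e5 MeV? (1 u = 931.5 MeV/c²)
m = E/c² = 199 u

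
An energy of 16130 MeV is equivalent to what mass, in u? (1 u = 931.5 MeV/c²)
m = E/c² = 17.32 u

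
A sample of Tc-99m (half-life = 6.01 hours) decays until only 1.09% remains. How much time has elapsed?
t = t½ × log₂(N₀/N) = 39.18 hours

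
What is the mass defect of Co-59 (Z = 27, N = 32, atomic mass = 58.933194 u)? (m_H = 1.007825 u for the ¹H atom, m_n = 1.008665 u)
Δm = Z·m_H + N·m_n − M = 0.5554 u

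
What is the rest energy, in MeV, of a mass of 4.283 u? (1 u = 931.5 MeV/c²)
E = mc² = 3990 MeV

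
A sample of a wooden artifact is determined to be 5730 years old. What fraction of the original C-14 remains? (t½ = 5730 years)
N/N₀ = (1/2)^(t/t½) = 0.5 = 50%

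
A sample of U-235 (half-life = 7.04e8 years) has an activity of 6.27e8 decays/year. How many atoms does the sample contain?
N = A/λ = 6.368e17 atoms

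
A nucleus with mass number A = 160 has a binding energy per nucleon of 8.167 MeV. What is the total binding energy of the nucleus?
B.E. = 8.167 × 160 = 1307 MeV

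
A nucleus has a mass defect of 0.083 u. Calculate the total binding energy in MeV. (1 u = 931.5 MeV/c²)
B.E. = Δm × 931.5 = 77.31 MeV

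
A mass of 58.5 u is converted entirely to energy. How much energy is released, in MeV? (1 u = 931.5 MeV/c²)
E = mc² = 54490 MeV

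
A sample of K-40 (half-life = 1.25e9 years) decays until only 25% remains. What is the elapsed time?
t = t½ × log₂(N₀/N) = 2.5e9 years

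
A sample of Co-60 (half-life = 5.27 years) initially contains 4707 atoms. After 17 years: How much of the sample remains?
N = N₀(1/2)^(t/t½) = 503.1 atoms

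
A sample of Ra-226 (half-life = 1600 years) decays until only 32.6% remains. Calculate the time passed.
t = t½ × log₂(N₀/N) = 2587 years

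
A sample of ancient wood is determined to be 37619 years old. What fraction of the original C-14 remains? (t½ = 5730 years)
N/N₀ = (1/2)^(t/t½) = 0.01056 = 1.06%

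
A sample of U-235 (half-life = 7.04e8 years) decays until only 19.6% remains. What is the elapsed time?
t = t½ × log₂(N₀/N) = 1.655e9 years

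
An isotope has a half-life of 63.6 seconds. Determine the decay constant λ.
λ = ln(2)/t½ = 0.0109 second⁻¹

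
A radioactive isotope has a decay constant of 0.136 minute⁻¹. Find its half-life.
t½ = ln(2)/λ = 5.097 minutes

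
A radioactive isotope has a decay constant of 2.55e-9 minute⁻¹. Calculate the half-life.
t½ = ln(2)/λ = 2.718e8 minutes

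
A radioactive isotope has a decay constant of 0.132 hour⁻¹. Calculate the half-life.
t½ = ln(2)/λ = 5.251 hours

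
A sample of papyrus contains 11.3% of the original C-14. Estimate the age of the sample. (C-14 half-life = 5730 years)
Age = t½ × log₂(1/ratio) = 18020 years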